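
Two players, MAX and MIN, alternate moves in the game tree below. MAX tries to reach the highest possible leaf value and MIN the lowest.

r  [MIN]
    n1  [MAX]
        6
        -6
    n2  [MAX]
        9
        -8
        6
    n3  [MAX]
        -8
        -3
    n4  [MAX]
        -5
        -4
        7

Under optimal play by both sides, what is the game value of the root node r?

n1 (MAX): max(6, -6) = 6
n2 (MAX): max(9, -8, 6) = 9
n3 (MAX): max(-8, -3) = -3
n4 (MAX): max(-5, -4, 7) = 7
r (MIN): min(6, 9, -3, 7) = -3

-3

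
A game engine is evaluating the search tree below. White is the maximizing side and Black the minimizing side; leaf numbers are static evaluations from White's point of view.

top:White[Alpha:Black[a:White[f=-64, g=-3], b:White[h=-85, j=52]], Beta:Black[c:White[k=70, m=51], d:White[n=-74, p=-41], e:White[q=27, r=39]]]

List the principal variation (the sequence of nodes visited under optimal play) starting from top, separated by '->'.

a (White): max(-64, -3) = -3
b (White): max(-85, 52) = 52
Alpha (Black): min(-3, 52) = -3
c (White): max(70, 51) = 70
d (White): max(-74, -41) = -41
e (White): max(27, 39) = 39
Beta (Black): min(70, -41, 39) = -41
top (White): max(-3, -41) = -3
At top, White picks Alpha (highest: -3).
At Alpha, Black picks a (lowest: -3).
At a, White picks g (highest: -3).
Terminal value -3.

top -> Alpha -> a -> g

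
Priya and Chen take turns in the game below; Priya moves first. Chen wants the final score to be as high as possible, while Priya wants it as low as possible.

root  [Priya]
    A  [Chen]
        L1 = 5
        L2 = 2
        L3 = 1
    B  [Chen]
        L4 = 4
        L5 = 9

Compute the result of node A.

A (Chen): max(5, 2, 1) = 5

5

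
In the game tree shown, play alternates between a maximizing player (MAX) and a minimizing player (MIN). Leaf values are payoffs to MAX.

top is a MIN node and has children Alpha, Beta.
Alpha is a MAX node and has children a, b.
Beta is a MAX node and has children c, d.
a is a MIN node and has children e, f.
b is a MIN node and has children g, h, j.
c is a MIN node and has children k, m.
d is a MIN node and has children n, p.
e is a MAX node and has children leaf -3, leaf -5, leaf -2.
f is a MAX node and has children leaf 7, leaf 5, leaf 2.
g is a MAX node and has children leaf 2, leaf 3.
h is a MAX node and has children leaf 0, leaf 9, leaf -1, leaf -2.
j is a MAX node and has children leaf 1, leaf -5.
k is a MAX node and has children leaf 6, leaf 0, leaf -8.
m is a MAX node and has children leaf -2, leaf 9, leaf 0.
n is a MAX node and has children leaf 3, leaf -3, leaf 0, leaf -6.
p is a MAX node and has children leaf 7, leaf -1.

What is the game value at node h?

h (MAX): max(0, 9, -1, -2) = 9

9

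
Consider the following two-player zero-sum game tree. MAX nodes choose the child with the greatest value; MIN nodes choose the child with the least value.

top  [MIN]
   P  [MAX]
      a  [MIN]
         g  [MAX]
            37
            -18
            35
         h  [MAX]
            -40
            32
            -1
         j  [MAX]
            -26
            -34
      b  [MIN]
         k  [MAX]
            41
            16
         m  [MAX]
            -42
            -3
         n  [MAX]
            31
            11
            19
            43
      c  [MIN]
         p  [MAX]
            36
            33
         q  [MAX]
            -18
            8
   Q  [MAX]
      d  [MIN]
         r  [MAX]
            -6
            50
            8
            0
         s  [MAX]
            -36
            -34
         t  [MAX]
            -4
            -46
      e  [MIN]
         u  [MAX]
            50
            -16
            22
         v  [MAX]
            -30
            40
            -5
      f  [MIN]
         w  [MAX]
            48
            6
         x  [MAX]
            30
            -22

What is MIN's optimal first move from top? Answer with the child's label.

g (MAX): max(37, -18, 35) = 37
h (MAX): max(-40, 32, -1) = 32
j (MAX): max(-26, -34) = -26
a (MIN): min(37, 32, -26) = -26
k (MAX): max(41, 16) = 41
m (MAX): max(-42, -3) = -3
n (MAX): max(31, 11, 19, 43) = 43
b (MIN): min(41, -3, 43) = -3
p (MAX): max(36, 33) = 36
q (MAX): max(-18, 8) = 8
c (MIN): min(36, 8) = 8
P (MAX): max(-26, -3, 8) = 8
r (MAX): max(-6, 50, 8, 0) = 50
s (MAX): max(-36, -34) = -34
t (MAX): max(-4, -46) = -4
d (MIN): min(50, -34, -4) = -34
u (MAX): max(50, -16, 22) = 50
v (MAX): max(-30, 40, -5) = 40
e (MIN): min(50, 40) = 40
w (MAX): max(48, 6) = 48
x (MAX): max(30, -22) = 30
f (MIN): min(48, 30) = 30
Q (MAX): max(-34, 40, 30) = 40
top (MIN): min(8, 40) = 8
MIN at top wants the lowest of {P=8, Q=40}, so chooses P.

P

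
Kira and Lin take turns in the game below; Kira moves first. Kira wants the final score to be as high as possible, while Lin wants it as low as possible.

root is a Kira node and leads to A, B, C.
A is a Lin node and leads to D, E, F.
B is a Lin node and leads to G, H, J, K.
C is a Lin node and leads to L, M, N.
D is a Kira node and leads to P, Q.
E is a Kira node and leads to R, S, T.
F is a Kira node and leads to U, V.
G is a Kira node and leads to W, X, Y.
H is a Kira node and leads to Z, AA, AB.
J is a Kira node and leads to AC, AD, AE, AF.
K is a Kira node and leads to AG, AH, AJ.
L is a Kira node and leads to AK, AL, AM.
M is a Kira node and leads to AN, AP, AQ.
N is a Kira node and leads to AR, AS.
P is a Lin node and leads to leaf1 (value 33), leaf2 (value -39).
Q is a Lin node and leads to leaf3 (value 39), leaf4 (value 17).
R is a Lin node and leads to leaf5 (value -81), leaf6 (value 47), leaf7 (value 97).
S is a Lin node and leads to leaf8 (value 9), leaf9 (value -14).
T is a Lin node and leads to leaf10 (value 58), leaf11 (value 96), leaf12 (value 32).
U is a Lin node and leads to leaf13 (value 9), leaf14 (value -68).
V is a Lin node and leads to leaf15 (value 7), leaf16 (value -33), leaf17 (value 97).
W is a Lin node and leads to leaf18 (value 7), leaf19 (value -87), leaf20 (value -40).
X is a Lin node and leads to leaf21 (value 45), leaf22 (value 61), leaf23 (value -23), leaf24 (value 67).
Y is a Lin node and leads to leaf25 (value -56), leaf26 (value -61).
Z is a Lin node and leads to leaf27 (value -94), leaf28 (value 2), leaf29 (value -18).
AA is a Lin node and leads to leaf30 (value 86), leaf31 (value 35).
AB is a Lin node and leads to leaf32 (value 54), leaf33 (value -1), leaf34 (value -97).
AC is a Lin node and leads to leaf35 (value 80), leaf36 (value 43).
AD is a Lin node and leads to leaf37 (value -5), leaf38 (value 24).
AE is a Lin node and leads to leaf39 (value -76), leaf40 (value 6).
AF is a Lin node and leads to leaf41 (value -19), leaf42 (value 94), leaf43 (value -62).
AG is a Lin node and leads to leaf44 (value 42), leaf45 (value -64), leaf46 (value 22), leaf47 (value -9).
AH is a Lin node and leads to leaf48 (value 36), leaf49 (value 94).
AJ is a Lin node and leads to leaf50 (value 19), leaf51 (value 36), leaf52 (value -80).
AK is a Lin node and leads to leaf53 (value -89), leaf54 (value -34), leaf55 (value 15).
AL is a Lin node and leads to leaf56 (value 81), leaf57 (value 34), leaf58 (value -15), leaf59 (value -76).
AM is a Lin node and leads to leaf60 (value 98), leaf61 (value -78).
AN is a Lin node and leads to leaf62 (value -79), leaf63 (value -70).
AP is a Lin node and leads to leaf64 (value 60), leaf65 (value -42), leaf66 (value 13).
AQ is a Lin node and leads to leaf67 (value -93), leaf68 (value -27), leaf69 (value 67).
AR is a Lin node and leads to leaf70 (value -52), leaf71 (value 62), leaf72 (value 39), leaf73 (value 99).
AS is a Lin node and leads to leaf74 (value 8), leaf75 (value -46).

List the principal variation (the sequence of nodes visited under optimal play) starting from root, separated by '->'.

P (Lin): min(33, -39) = -39
Q (Lin): min(39, 17) = 17
D (Kira): max(-39, 17) = 17
R (Lin): min(-81, 47, 97) = -81
S (Lin): min(9, -14) = -14
T (Lin): min(58, 96, 32) = 32
E (Kira): max(-81, -14, 32) = 32
U (Lin): min(9, -68) = -68
V (Lin): min(7, -33, 97) = -33
F (Kira): max(-68, -33) = -33
A (Lin): min(17, 32, -33) = -33
W (Lin): min(7, -87, -40) = -87
X (Lin): min(45, 61, -23, 67) = -23
Y (Lin): min(-56, -61) = -61
G (Kira): max(-87, -23, -61) = -23
Z (Lin): min(-94, 2, -18) = -94
AA (Lin): min(86, 35) = 35
AB (Lin): min(54, -1, -97) = -97
H (Kira): max(-94, 35, -97) = 35
AC (Lin): min(80, 43) = 43
AD (Lin): min(-5, 24) = -5
AE (Lin): min(-76, 6) = -76
AF (Lin): min(-19, 94, -62) = -62
J (Kira): max(43, -5, -76, -62) = 43
AG (Lin): min(42, -64, 22, -9) = -64
AH (Lin): min(36, 94) = 36
AJ (Lin): min(19, 36, -80) = -80
K (Kira): max(-64, 36, -80) = 36
B (Lin): min(-23, 35, 43, 36) = -23
AK (Lin): min(-89, -34, 15) = -89
AL (Lin): min(81, 34, -15, -76) = -76
AM (Lin): min(98, -78) = -78
L (Kira): max(-89, -76, -78) = -76
AN (Lin): min(-79, -70) = -79
AP (Lin): min(60, -42, 13) = -42
AQ (Lin): min(-93, -27, 67) = -93
M (Kira): max(-79, -42, -93) = -42
AR (Lin): min(-52, 62, 39, 99) = -52
AS (Lin): min(8, -46) = -46
N (Kira): max(-52, -46) = -46
C (Lin): min(-76, -42, -46) = -76
root (Kira): max(-33, -23, -76) = -23
At root, Kira picks B (highest: -23).
At B, Lin picks G (lowest: -23).
At G, Kira picks X (highest: -23).
At X, Lin picks leaf23 (lowest: -23).
Terminal value -23.

root -> B -> G -> X -> leaf23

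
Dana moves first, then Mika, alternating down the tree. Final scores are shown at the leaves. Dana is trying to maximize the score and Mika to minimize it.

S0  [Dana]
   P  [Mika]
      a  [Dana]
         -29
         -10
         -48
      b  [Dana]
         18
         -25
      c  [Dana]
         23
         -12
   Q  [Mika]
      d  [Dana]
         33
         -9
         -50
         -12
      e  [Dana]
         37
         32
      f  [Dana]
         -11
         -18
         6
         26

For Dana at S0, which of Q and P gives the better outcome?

Q

d (Dana): max(33, -9, -50, -12) = 33
e (Dana): max(37, 32) = 37
f (Dana): max(-11, -18, 6, 26) = 26
Q (Mika): min(33, 37, 26) = 26
a (Dana): max(-29, -10, -48) = -10
b (Dana): max(18, -25) = 18
c (Dana): max(23, -12) = 23
P (Mika): min(-10, 18, 23) = -10
Dana prefers the higher value; Q=26, P=-10. Q is better since 26 > -10.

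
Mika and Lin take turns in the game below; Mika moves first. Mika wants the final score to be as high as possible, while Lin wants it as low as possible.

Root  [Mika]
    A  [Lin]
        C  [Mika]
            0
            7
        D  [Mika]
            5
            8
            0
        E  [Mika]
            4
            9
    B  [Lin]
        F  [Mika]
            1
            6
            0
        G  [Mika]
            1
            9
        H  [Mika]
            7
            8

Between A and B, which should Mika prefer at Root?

A

C (Mika): max(0, 7) = 7
D (Mika): max(5, 8, 0) = 8
E (Mika): max(4, 9) = 9
A (Lin): min(7, 8, 9) = 7
F (Mika): max(1, 6, 0) = 6
G (Mika): max(1, 9) = 9
H (Mika): max(7, 8) = 8
B (Lin): min(6, 9, 8) = 6
Mika prefers the higher value; A=7, B=6. A is better since 7 > 6.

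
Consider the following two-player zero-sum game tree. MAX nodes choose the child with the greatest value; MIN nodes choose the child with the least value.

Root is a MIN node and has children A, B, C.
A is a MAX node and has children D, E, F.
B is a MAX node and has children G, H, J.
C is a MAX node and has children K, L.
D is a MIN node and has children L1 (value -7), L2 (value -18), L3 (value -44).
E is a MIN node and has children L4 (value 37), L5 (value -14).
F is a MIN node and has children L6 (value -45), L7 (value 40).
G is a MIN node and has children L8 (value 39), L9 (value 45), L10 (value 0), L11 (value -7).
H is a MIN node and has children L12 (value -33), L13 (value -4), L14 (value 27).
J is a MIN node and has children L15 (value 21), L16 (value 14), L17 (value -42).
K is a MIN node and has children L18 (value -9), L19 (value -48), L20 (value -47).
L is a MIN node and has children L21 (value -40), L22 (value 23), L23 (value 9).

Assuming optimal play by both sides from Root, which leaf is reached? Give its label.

D (MIN): min(-7, -18, -44) = -44
E (MIN): min(37, -14) = -14
F (MIN): min(-45, 40) = -45
A (MAX): max(-44, -14, -45) = -14
G (MIN): min(39, 45, 0, -7) = -7
H (MIN): min(-33, -4, 27) = -33
J (MIN): min(21, 14, -42) = -42
B (MAX): max(-7, -33, -42) = -7
K (MIN): min(-9, -48, -47) = -48
L (MIN): min(-40, 23, 9) = -40
C (MAX): max(-48, -40) = -40
Root (MIN): min(-14, -7, -40) = -40
At Root, MIN picks C (lowest: -40).
At C, MAX picks L (highest: -40).
At L, MIN picks L21 (lowest: -40).
Terminal value -40.

L21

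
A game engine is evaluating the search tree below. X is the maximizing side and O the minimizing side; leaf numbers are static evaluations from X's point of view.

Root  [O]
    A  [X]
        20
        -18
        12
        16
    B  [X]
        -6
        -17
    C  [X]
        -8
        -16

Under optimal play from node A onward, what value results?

A (X): max(20, -18, 12, 16) = 20

20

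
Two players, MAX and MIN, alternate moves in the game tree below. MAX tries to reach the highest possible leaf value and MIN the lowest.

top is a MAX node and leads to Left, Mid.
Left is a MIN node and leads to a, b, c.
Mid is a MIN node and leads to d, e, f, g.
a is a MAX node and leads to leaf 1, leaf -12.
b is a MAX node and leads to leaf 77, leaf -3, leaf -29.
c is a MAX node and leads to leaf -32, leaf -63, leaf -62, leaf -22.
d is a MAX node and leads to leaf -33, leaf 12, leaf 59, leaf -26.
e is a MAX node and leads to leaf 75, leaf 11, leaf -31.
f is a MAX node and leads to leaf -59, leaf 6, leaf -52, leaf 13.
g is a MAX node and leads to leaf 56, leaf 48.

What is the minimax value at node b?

b (MAX): max(77, -3, -29) = 77

77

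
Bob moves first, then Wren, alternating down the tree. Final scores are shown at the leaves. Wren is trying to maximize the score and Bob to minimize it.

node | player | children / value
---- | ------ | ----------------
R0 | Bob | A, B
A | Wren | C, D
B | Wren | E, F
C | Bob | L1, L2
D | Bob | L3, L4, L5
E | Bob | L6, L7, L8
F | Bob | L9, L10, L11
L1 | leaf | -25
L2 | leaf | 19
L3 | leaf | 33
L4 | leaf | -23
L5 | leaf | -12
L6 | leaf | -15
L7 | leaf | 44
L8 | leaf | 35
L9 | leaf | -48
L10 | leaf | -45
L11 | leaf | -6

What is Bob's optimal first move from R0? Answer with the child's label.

A

C (Bob): min(-25, 19) = -25
D (Bob): min(33, -23, -12) = -23
A (Wren): max(-25, -23) = -23
E (Bob): min(-15, 44, 35) = -15
F (Bob): min(-48, -45, -6) = -48
B (Wren): max(-15, -48) = -15
R0 (Bob): min(-23, -15) = -23
Bob at R0 wants the lowest of {A=-23, B=-15}, so chooses A.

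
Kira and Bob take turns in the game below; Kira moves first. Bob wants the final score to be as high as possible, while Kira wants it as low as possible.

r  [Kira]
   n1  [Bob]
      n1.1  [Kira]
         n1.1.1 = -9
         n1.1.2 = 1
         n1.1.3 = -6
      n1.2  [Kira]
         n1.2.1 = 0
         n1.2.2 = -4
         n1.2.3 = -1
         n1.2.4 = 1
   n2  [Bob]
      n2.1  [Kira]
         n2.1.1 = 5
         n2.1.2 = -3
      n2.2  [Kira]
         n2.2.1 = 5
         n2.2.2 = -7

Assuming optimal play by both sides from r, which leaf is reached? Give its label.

n1.1 (Kira): min(-9, 1, -6) = -9
n1.2 (Kira): min(0, -4, -1, 1) = -4
n1 (Bob): max(-9, -4) = -4
n2.1 (Kira): min(5, -3) = -3
n2.2 (Kira): min(5, -7) = -7
n2 (Bob): max(-3, -7) = -3
r (Kira): min(-4, -3) = -4
At r, Kira picks n1 (lowest: -4).
At n1, Bob picks n1.2 (highest: -4).
At n1.2, Kira picks n1.2.2 (lowest: -4).
Terminal value -4.

n1.2.2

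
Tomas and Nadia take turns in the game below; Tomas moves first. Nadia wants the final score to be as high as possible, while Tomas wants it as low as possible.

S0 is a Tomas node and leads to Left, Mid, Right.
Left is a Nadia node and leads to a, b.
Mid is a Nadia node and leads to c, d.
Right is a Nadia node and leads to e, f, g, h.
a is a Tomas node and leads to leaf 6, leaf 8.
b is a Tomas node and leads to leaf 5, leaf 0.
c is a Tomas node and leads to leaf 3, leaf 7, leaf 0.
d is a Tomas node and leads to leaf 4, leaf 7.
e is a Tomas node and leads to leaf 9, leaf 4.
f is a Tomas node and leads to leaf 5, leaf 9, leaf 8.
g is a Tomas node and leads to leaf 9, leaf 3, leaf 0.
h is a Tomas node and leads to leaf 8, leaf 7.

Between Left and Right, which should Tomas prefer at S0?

a (Tomas): min(6, 8) = 6
b (Tomas): min(5, 0) = 0
Left (Nadia): max(6, 0) = 6
e (Tomas): min(9, 4) = 4
f (Tomas): min(5, 9, 8) = 5
g (Tomas): min(9, 3, 0) = 0
h (Tomas): min(8, 7) = 7
Right (Nadia): max(4, 5, 0, 7) = 7
Tomas prefers the lower value; Left=6, Right=7. Left is better since 6 < 7.

Left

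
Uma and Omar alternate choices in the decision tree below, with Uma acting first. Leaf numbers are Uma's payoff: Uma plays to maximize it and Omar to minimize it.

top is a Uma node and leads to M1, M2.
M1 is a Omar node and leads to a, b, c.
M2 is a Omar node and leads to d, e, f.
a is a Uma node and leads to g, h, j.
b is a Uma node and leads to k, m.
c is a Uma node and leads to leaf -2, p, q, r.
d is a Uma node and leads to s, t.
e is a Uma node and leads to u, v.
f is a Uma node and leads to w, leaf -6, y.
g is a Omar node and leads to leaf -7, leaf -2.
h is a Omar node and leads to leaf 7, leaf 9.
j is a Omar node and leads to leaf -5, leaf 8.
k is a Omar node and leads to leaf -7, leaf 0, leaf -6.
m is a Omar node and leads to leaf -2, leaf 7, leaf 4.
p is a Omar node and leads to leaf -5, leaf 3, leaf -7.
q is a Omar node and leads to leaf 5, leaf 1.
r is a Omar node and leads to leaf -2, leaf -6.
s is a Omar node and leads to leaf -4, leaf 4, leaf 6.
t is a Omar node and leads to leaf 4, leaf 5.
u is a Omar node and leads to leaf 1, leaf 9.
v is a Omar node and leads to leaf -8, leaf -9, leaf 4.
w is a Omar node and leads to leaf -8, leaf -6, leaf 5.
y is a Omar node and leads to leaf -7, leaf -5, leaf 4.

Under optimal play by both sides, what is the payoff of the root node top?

-2

g (Omar): min(-7, -2) = -7
h (Omar): min(7, 9) = 7
j (Omar): min(-5, 8) = -5
a (Uma): max(-7, 7, -5) = 7
k (Omar): min(-7, 0, -6) = -7
m (Omar): min(-2, 7, 4) = -2
b (Uma): max(-7, -2) = -2
p (Omar): min(-5, 3, -7) = -7
q (Omar): min(5, 1) = 1
r (Omar): min(-2, -6) = -6
c (Uma): max(-2, -7, 1, -6) = 1
M1 (Omar): min(7, -2, 1) = -2
s (Omar): min(-4, 4, 6) = -4
t (Omar): min(4, 5) = 4
d (Uma): max(-4, 4) = 4
u (Omar): min(1, 9) = 1
v (Omar): min(-8, -9, 4) = -9
e (Uma): max(1, -9) = 1
w (Omar): min(-8, -6, 5) = -8
y (Omar): min(-7, -5, 4) = -7
f (Uma): max(-8, -6, -7) = -6
M2 (Omar): min(4, 1, -6) = -6
top (Uma): max(-2, -6) = -2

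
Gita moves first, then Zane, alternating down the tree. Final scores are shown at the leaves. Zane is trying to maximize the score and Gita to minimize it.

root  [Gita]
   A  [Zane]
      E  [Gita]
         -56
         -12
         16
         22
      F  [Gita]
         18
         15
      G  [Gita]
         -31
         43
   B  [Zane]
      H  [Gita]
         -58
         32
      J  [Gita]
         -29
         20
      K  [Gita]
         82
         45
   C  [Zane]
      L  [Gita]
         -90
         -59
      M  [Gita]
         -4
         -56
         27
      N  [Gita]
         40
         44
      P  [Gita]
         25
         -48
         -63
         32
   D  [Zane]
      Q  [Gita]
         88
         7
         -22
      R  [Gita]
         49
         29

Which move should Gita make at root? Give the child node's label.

A

E (Gita): min(-56, -12, 16, 22) = -56
F (Gita): min(18, 15) = 15
G (Gita): min(-31, 43) = -31
A (Zane): max(-56, 15, -31) = 15
H (Gita): min(-58, 32) = -58
J (Gita): min(-29, 20) = -29
K (Gita): min(82, 45) = 45
B (Zane): max(-58, -29, 45) = 45
L (Gita): min(-90, -59) = -90
M (Gita): min(-4, -56, 27) = -56
N (Gita): min(40, 44) = 40
P (Gita): min(25, -48, -63, 32) = -63
C (Zane): max(-90, -56, 40, -63) = 40
Q (Gita): min(88, 7, -22) = -22
R (Gita): min(49, 29) = 29
D (Zane): max(-22, 29) = 29
root (Gita): min(15, 45, 40, 29) = 15
Gita at root wants the lowest of {A=15, B=45, C=40, D=29}, so chooses A.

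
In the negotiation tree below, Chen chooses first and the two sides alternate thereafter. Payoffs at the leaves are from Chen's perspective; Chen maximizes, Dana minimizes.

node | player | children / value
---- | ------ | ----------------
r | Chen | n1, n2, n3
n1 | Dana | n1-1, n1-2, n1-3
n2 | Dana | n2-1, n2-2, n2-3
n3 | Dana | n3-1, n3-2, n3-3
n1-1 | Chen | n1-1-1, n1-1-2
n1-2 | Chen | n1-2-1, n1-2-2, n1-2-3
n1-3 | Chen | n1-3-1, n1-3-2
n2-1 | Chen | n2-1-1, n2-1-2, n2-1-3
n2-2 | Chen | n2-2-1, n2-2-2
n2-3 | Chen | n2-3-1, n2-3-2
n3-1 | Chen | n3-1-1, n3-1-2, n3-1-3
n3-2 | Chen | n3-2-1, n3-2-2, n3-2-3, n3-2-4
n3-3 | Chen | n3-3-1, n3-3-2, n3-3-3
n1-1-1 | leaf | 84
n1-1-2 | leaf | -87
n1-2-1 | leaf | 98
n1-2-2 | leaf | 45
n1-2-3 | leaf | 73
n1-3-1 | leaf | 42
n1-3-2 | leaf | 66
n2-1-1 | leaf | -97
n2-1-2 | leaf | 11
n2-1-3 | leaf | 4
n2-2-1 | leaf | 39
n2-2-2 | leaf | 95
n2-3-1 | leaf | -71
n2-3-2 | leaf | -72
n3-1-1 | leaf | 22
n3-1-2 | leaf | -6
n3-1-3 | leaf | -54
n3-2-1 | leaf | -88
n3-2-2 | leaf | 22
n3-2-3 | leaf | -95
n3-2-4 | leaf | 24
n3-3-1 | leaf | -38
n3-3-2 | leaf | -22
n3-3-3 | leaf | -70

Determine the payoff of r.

n1-1 (Chen): max(84, -87) = 84
n1-2 (Chen): max(98, 45, 73) = 98
n1-3 (Chen): max(42, 66) = 66
n1 (Dana): min(84, 98, 66) = 66
n2-1 (Chen): max(-97, 11, 4) = 11
n2-2 (Chen): max(39, 95) = 95
n2-3 (Chen): max(-71, -72) = -71
n2 (Dana): min(11, 95, -71) = -71
n3-1 (Chen): max(22, -6, -54) = 22
n3-2 (Chen): max(-88, 22, -95, 24) = 24
n3-3 (Chen): max(-38, -22, -70) = -22
n3 (Dana): min(22, 24, -22) = -22
r (Chen): max(66, -71, -22) = 66

66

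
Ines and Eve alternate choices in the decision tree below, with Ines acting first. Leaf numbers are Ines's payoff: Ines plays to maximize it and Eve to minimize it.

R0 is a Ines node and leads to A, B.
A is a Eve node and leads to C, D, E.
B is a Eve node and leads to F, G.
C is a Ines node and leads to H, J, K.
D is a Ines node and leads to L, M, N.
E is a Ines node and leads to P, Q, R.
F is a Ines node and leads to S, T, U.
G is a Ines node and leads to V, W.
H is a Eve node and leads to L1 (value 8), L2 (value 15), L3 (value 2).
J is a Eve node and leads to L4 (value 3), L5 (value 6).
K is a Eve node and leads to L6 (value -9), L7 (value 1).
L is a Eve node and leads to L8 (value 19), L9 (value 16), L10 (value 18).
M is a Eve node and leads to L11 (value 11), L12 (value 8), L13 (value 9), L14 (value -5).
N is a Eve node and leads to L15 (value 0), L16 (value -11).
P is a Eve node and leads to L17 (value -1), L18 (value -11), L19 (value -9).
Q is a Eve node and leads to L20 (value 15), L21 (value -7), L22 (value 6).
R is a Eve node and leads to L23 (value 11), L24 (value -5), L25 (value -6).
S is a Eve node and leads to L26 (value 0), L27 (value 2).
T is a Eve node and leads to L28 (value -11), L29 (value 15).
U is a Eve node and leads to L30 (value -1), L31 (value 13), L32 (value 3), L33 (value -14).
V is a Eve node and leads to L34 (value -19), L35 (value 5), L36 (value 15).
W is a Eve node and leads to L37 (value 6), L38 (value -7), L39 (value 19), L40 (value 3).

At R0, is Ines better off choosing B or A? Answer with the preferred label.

A

S (Eve): min(0, 2) = 0
T (Eve): min(-11, 15) = -11
U (Eve): min(-1, 13, 3, -14) = -14
F (Ines): max(0, -11, -14) = 0
V (Eve): min(-19, 5, 15) = -19
W (Eve): min(6, -7, 19, 3) = -7
G (Ines): max(-19, -7) = -7
B (Eve): min(0, -7) = -7
H (Eve): min(8, 15, 2) = 2
J (Eve): min(3, 6) = 3
K (Eve): min(-9, 1) = -9
C (Ines): max(2, 3, -9) = 3
L (Eve): min(19, 16, 18) = 16
M (Eve): min(11, 8, 9, -5) = -5
N (Eve): min(0, -11) = -11
D (Ines): max(16, -5, -11) = 16
P (Eve): min(-1, -11, -9) = -11
Q (Eve): min(15, -7, 6) = -7
R (Eve): min(11, -5, -6) = -6
E (Ines): max(-11, -7, -6) = -6
A (Eve): min(3, 16, -6) = -6
Ines prefers the higher value; B=-7, A=-6. A is better since -6 > -7.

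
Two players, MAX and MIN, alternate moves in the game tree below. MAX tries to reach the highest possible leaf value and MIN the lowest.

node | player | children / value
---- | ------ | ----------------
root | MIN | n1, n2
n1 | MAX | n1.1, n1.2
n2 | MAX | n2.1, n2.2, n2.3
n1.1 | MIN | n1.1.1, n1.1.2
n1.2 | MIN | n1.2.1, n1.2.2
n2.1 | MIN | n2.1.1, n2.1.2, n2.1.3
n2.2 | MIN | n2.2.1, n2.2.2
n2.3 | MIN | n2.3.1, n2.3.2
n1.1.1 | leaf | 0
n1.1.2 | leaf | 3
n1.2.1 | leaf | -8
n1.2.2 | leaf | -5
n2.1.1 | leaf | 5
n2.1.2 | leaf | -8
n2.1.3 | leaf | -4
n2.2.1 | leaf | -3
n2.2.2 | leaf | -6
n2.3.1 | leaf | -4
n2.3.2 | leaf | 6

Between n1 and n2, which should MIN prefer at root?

n2

n1.1 (MIN): min(0, 3) = 0
n1.2 (MIN): min(-8, -5) = -8
n1 (MAX): max(0, -8) = 0
n2.1 (MIN): min(5, -8, -4) = -8
n2.2 (MIN): min(-3, -6) = -6
n2.3 (MIN): min(-4, 6) = -4
n2 (MAX): max(-8, -6, -4) = -4
MIN prefers the lower value; n1=0, n2=-4. n2 is better since -4 < 0.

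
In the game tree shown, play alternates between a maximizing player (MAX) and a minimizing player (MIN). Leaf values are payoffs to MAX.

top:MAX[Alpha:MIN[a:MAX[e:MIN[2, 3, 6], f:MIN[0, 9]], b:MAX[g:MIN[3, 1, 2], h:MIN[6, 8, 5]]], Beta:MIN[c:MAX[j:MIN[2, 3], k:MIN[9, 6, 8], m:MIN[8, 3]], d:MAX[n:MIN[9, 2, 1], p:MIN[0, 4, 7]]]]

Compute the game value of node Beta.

1

j (MIN): min(2, 3) = 2
k (MIN): min(9, 6, 8) = 6
m (MIN): min(8, 3) = 3
c (MAX): max(2, 6, 3) = 6
n (MIN): min(9, 2, 1) = 1
p (MIN): min(0, 4, 7) = 0
d (MAX): max(1, 0) = 1
Beta (MIN): min(6, 1) = 1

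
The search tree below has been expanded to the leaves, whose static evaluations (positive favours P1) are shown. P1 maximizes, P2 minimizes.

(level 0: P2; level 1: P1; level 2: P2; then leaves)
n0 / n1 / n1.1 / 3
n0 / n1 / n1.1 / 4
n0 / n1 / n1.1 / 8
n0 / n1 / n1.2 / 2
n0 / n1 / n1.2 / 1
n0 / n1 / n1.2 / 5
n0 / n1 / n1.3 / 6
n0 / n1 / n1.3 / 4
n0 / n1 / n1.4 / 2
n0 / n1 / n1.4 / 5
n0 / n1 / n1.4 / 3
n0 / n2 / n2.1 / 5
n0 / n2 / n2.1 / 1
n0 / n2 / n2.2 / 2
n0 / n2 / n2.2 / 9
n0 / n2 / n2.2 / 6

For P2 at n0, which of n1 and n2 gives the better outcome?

n2

n1.1 (P2): min(3, 4, 8) = 3
n1.2 (P2): min(2, 1, 5) = 1
n1.3 (P2): min(6, 4) = 4
n1.4 (P2): min(2, 5, 3) = 2
n1 (P1): max(3, 1, 4, 2) = 4
n2.1 (P2): min(5, 1) = 1
n2.2 (P2): min(2, 9, 6) = 2
n2 (P1): max(1, 2) = 2
P2 prefers the lower value; n1=4, n2=2. n2 is better since 2 < 4.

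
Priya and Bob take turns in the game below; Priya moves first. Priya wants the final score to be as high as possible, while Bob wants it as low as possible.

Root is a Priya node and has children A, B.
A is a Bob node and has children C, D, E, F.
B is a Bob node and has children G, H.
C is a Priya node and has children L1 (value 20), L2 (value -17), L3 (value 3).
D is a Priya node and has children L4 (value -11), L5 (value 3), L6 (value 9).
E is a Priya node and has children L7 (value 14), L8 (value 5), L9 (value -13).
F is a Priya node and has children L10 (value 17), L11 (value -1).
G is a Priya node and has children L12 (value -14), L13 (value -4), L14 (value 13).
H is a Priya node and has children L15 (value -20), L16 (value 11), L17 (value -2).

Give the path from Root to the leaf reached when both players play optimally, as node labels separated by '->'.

C (Priya): max(20, -17, 3) = 20
D (Priya): max(-11, 3, 9) = 9
E (Priya): max(14, 5, -13) = 14
F (Priya): max(17, -1) = 17
A (Bob): min(20, 9, 14, 17) = 9
G (Priya): max(-14, -4, 13) = 13
H (Priya): max(-20, 11, -2) = 11
B (Bob): min(13, 11) = 11
Root (Priya): max(9, 11) = 11
At Root, Priya picks B (highest: 11).
At B, Bob picks H (lowest: 11).
At H, Priya picks L16 (highest: 11).
Terminal value 11.

Root -> B -> H -> L16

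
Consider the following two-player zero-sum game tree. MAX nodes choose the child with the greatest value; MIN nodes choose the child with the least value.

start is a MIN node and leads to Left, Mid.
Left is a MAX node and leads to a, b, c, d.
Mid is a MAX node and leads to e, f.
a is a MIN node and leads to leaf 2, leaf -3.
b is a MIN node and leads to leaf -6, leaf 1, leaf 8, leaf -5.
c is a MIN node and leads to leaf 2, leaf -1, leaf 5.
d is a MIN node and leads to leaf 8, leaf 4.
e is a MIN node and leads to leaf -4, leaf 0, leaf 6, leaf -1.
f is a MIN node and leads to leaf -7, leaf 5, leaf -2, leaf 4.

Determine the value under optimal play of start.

a (MIN): min(2, -3) = -3
b (MIN): min(-6, 1, 8, -5) = -6
c (MIN): min(2, -1, 5) = -1
d (MIN): min(8, 4) = 4
Left (MAX): max(-3, -6, -1, 4) = 4
e (MIN): min(-4, 0, 6, -1) = -4
f (MIN): min(-7, 5, -2, 4) = -7
Mid (MAX): max(-4, -7) = -4
start (MIN): min(4, -4) = -4

-4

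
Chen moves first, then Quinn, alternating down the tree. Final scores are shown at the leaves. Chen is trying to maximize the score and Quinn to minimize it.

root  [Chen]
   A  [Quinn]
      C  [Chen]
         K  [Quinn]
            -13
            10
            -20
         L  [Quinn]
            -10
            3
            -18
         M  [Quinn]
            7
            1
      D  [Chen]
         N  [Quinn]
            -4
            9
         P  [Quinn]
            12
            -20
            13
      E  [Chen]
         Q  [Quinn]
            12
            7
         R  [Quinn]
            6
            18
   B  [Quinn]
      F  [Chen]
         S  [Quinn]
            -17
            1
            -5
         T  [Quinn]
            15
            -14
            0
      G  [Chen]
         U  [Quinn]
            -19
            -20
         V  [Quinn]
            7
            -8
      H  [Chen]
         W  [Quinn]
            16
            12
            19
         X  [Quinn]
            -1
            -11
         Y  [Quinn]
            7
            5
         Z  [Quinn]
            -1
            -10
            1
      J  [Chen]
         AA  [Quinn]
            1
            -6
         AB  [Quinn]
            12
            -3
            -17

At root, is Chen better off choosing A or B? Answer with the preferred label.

A

K (Quinn): min(-13, 10, -20) = -20
L (Quinn): min(-10, 3, -18) = -18
M (Quinn): min(7, 1) = 1
C (Chen): max(-20, -18, 1) = 1
N (Quinn): min(-4, 9) = -4
P (Quinn): min(12, -20, 13) = -20
D (Chen): max(-4, -20) = -4
Q (Quinn): min(12, 7) = 7
R (Quinn): min(6, 18) = 6
E (Chen): max(7, 6) = 7
A (Quinn): min(1, -4, 7) = -4
S (Quinn): min(-17, 1, -5) = -17
T (Quinn): min(15, -14, 0) = -14
F (Chen): max(-17, -14) = -14
U (Quinn): min(-19, -20) = -20
V (Quinn): min(7, -8) = -8
G (Chen): max(-20, -8) = -8
W (Quinn): min(16, 12, 19) = 12
X (Quinn): min(-1, -11) = -11
Y (Quinn): min(7, 5) = 5
Z (Quinn): min(-1, -10, 1) = -10
H (Chen): max(12, -11, 5, -10) = 12
AA (Quinn): min(1, -6) = -6
AB (Quinn): min(12, -3, -17) = -17
J (Chen): max(-6, -17) = -6
B (Quinn): min(-14, -8, 12, -6) = -14
Chen prefers the higher value; A=-4, B=-14. A is better since -4 > -14.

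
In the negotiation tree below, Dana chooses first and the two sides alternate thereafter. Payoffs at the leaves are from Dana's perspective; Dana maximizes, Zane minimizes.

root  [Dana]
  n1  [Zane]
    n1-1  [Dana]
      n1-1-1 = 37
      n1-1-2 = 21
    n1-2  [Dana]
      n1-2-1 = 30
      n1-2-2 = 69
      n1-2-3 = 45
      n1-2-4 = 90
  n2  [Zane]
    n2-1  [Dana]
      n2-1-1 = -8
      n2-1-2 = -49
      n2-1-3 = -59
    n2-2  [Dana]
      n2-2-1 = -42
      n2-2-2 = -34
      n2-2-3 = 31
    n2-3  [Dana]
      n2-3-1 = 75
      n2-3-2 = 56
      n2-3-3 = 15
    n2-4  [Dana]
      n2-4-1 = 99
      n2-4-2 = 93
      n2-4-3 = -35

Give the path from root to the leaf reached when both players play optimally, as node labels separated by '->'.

n1-1 (Dana): max(37, 21) = 37
n1-2 (Dana): max(30, 69, 45, 90) = 90
n1 (Zane): min(37, 90) = 37
n2-1 (Dana): max(-8, -49, -59) = -8
n2-2 (Dana): max(-42, -34, 31) = 31
n2-3 (Dana): max(75, 56, 15) = 75
n2-4 (Dana): max(99, 93, -35) = 99
n2 (Zane): min(-8, 31, 75, 99) = -8
root (Dana): max(37, -8) = 37
At root, Dana picks n1 (highest: 37).
At n1, Zane picks n1-1 (lowest: 37).
At n1-1, Dana picks n1-1-1 (highest: 37).
Terminal value 37.

root -> n1 -> n1-1 -> n1-1-1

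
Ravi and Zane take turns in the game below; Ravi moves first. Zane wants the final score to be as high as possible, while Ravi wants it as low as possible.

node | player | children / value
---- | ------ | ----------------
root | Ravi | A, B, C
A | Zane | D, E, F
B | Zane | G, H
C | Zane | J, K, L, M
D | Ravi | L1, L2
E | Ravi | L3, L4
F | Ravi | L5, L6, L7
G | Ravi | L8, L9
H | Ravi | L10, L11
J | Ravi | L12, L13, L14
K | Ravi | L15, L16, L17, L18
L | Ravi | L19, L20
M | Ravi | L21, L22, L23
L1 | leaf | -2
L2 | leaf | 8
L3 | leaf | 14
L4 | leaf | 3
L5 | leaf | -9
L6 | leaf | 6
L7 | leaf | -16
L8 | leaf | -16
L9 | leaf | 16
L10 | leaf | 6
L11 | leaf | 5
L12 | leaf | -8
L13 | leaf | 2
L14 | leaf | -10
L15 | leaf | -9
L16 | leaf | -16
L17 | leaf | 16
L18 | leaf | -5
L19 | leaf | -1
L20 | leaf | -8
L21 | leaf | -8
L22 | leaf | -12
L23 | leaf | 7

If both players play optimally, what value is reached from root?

D (Ravi): min(-2, 8) = -2
E (Ravi): min(14, 3) = 3
F (Ravi): min(-9, 6, -16) = -16
A (Zane): max(-2, 3, -16) = 3
G (Ravi): min(-16, 16) = -16
H (Ravi): min(6, 5) = 5
B (Zane): max(-16, 5) = 5
J (Ravi): min(-8, 2, -10) = -10
K (Ravi): min(-9, -16, 16, -5) = -16
L (Ravi): min(-1, -8) = -8
M (Ravi): min(-8, -12, 7) = -12
C (Zane): max(-10, -16, -8, -12) = -8
root (Ravi): min(3, 5, -8) = -8

-8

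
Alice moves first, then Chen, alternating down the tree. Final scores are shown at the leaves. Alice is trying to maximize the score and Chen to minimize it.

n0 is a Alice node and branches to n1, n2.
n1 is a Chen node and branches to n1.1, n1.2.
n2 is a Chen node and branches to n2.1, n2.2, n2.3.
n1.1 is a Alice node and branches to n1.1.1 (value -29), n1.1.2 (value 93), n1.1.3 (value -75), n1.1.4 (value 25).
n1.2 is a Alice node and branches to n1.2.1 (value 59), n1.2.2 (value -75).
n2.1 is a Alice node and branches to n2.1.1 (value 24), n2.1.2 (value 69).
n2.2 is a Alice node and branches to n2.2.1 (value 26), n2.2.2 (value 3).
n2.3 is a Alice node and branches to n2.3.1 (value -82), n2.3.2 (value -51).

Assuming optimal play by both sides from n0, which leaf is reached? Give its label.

n1.1 (Alice): max(-29, 93, -75, 25) = 93
n1.2 (Alice): max(59, -75) = 59
n1 (Chen): min(93, 59) = 59
n2.1 (Alice): max(24, 69) = 69
n2.2 (Alice): max(26, 3) = 26
n2.3 (Alice): max(-82, -51) = -51
n2 (Chen): min(69, 26, -51) = -51
n0 (Alice): max(59, -51) = 59
At n0, Alice picks n1 (highest: 59).
At n1, Chen picks n1.2 (lowest: 59).
At n1.2, Alice picks n1.2.1 (highest: 59).
Terminal value 59.

n1.2.1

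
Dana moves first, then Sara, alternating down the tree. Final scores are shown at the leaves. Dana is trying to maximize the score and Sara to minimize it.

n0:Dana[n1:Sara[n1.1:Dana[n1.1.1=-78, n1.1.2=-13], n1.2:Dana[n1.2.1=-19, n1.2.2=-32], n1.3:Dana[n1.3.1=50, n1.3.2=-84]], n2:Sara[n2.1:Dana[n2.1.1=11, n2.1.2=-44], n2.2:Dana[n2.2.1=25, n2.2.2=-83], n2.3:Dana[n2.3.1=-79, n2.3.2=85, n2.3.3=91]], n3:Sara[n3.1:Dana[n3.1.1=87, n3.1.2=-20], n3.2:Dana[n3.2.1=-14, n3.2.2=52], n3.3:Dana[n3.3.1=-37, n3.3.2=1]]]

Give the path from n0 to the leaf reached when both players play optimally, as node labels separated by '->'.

n1.1 (Dana): max(-78, -13) = -13
n1.2 (Dana): max(-19, -32) = -19
n1.3 (Dana): max(50, -84) = 50
n1 (Sara): min(-13, -19, 50) = -19
n2.1 (Dana): max(11, -44) = 11
n2.2 (Dana): max(25, -83) = 25
n2.3 (Dana): max(-79, 85, 91) = 91
n2 (Sara): min(11, 25, 91) = 11
n3.1 (Dana): max(87, -20) = 87
n3.2 (Dana): max(-14, 52) = 52
n3.3 (Dana): max(-37, 1) = 1
n3 (Sara): min(87, 52, 1) = 1
n0 (Dana): max(-19, 11, 1) = 11
At n0, Dana picks n2 (highest: 11).
At n2, Sara picks n2.1 (lowest: 11).
At n2.1, Dana picks n2.1.1 (highest: 11).
Terminal value 11.

n0 -> n2 -> n2.1 -> n2.1.1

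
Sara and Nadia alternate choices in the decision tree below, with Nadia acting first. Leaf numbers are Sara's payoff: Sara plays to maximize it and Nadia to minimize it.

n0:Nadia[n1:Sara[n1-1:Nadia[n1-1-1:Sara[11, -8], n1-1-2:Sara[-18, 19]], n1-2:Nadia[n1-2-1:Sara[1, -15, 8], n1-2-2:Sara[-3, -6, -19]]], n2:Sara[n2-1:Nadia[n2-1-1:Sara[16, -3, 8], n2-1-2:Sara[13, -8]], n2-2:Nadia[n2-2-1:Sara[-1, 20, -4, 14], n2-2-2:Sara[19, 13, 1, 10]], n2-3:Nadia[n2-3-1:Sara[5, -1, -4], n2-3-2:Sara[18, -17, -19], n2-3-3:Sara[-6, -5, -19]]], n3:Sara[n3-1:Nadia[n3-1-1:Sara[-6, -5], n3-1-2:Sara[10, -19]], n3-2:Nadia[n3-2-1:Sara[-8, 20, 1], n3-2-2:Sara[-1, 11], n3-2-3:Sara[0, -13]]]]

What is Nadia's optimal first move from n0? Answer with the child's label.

n1-1-1 (Sara): max(11, -8) = 11
n1-1-2 (Sara): max(-18, 19) = 19
n1-1 (Nadia): min(11, 19) = 11
n1-2-1 (Sara): max(1, -15, 8) = 8
n1-2-2 (Sara): max(-3, -6, -19) = -3
n1-2 (Nadia): min(8, -3) = -3
n1 (Sara): max(11, -3) = 11
n2-1-1 (Sara): max(16, -3, 8) = 16
n2-1-2 (Sara): max(13, -8) = 13
n2-1 (Nadia): min(16, 13) = 13
n2-2-1 (Sara): max(-1, 20, -4, 14) = 20
n2-2-2 (Sara): max(19, 13, 1, 10) = 19
n2-2 (Nadia): min(20, 19) = 19
n2-3-1 (Sara): max(5, -1, -4) = 5
n2-3-2 (Sara): max(18, -17, -19) = 18
n2-3-3 (Sara): max(-6, -5, -19) = -5
n2-3 (Nadia): min(5, 18, -5) = -5
n2 (Sara): max(13, 19, -5) = 19
n3-1-1 (Sara): max(-6, -5) = -5
n3-1-2 (Sara): max(10, -19) = 10
n3-1 (Nadia): min(-5, 10) = -5
n3-2-1 (Sara): max(-8, 20, 1) = 20
n3-2-2 (Sara): max(-1, 11) = 11
n3-2-3 (Sara): max(0, -13) = 0
n3-2 (Nadia): min(20, 11, 0) = 0
n3 (Sara): max(-5, 0) = 0
n0 (Nadia): min(11, 19, 0) = 0
Nadia at n0 wants the lowest of {n1=11, n2=19, n3=0}, so chooses n3.

n3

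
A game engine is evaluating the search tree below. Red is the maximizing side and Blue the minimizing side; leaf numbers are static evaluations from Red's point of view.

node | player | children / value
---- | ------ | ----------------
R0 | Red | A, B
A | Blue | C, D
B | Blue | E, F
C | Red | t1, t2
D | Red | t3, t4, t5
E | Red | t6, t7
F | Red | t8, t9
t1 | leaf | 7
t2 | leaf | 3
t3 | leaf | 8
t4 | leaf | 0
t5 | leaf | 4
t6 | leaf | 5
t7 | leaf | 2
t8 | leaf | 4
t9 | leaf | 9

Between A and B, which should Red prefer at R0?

A

C (Red): max(7, 3) = 7
D (Red): max(8, 0, 4) = 8
A (Blue): min(7, 8) = 7
E (Red): max(5, 2) = 5
F (Red): max(4, 9) = 9
B (Blue): min(5, 9) = 5
Red prefers the higher value; A=7, B=5. A is better since 7 > 5.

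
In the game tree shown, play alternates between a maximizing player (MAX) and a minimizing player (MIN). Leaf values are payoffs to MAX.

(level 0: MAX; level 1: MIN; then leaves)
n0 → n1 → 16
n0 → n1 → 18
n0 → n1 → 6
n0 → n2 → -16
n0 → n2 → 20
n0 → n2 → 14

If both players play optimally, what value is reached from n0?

n1 (MIN): min(16, 18, 6) = 6
n2 (MIN): min(-16, 20, 14) = -16
n0 (MAX): max(6, -16) = 6

6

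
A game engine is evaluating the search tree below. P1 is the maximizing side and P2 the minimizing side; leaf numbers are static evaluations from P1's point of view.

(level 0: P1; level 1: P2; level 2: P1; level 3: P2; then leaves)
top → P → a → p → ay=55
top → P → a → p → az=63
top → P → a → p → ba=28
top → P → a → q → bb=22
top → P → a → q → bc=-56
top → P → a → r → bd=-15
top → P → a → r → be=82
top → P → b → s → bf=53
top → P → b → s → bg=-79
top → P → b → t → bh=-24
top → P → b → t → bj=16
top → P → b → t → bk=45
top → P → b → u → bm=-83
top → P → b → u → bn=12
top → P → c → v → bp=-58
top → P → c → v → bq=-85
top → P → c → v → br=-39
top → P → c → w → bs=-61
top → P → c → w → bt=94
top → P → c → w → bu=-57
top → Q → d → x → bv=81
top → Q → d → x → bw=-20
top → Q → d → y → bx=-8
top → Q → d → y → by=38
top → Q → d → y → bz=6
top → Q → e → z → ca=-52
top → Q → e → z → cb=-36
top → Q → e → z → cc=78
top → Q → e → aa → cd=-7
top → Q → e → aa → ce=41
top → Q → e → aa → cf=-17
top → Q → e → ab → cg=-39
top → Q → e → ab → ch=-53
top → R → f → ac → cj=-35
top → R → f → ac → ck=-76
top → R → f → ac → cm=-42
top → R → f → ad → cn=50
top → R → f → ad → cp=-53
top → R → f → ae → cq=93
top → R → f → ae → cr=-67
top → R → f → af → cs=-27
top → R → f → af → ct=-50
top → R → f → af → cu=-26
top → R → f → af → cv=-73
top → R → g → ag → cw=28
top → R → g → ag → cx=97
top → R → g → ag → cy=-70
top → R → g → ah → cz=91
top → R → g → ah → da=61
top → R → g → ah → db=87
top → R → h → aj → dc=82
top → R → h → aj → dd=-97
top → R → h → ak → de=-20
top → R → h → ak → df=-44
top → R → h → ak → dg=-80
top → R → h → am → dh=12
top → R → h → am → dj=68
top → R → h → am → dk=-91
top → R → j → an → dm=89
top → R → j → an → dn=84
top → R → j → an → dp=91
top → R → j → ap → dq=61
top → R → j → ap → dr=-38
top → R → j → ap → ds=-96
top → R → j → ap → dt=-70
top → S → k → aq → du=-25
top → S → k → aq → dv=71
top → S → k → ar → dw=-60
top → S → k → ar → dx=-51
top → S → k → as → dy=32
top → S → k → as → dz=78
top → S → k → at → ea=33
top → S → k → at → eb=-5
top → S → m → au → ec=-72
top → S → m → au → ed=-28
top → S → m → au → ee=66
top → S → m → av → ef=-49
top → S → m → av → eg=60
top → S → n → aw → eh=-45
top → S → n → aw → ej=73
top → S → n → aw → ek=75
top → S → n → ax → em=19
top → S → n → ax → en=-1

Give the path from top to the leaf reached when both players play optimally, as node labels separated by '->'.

top -> Q -> e -> aa -> cf

p (P2): min(55, 63, 28) = 28
q (P2): min(22, -56) = -56
r (P2): min(-15, 82) = -15
a (P1): max(28, -56, -15) = 28
s (P2): min(53, -79) = -79
t (P2): min(-24, 16, 45) = -24
u (P2): min(-83, 12) = -83
b (P1): max(-79, -24, -83) = -24
v (P2): min(-58, -85, -39) = -85
w (P2): min(-61, 94, -57) = -61
c (P1): max(-85, -61) = -61
P (P2): min(28, -24, -61) = -61
x (P2): min(81, -20) = -20
y (P2): min(-8, 38, 6) = -8
d (P1): max(-20, -8) = -8
z (P2): min(-52, -36, 78) = -52
aa (P2): min(-7, 41, -17) = -17
ab (P2): min(-39, -53) = -53
e (P1): max(-52, -17, -53) = -17
Q (P2): min(-8, -17) = -17
ac (P2): min(-35, -76, -42) = -76
ad (P2): min(50, -53) = -53
ae (P2): min(93, -67) = -67
af (P2): min(-27, -50, -26, -73) = -73
f (P1): max(-76, -53, -67, -73) = -53
ag (P2): min(28, 97, -70) = -70
ah (P2): min(91, 61, 87) = 61
g (P1): max(-70, 61) = 61
aj (P2): min(82, -97) = -97
ak (P2): min(-20, -44, -80) = -80
am (P2): min(12, 68, -91) = -91
h (P1): max(-97, -80, -91) = -80
an (P2): min(89, 84, 91) = 84
ap (P2): min(61, -38, -96, -70) = -96
j (P1): max(84, -96) = 84
R (P2): min(-53, 61, -80, 84) = -80
aq (P2): min(-25, 71) = -25
ar (P2): min(-60, -51) = -60
as (P2): min(32, 78) = 32
at (P2): min(33, -5) = -5
k (P1): max(-25, -60, 32, -5) = 32
au (P2): min(-72, -28, 66) = -72
av (P2): min(-49, 60) = -49
m (P1): max(-72, -49) = -49
aw (P2): min(-45, 73, 75) = -45
ax (P2): min(19, -1) = -1
n (P1): max(-45, -1) = -1
S (P2): min(32, -49, -1) = -49
top (P1): max(-61, -17, -80, -49) = -17
At top, P1 picks Q (highest: -17).
At Q, P2 picks e (lowest: -17).
At e, P1 picks aa (highest: -17).
At aa, P2 picks cf (lowest: -17).
Terminal value -17.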